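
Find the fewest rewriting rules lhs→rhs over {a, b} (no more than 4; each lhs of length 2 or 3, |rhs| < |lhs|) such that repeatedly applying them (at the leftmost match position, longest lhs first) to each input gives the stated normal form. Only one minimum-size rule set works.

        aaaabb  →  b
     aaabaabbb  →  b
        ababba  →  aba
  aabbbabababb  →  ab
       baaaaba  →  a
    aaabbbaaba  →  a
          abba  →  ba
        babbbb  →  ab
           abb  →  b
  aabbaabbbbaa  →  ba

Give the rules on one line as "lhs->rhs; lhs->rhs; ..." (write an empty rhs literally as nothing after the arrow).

aa->b; bab->; bb->a

  | aaaabb => baabb => bbbb => abb => aa => b
  | aaabaabbb => babaabbb => aabbb => bbbb => abb => aa => b
  | ababba => aba
  | aabbbabababb => bbbbabababb => abbabababb => aaabababb => babababb => ababb => ab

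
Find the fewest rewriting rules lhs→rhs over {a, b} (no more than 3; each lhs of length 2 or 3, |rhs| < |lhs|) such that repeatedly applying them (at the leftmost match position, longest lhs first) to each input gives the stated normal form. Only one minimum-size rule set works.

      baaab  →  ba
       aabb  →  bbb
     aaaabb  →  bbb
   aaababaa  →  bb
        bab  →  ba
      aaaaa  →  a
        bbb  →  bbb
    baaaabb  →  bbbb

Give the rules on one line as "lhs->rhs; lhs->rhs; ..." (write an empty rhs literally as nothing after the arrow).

aa->; aab->bb; ab->a

  | baaab => bab => ba
  | aabb => bbb
  | aaaabb => aabb => bbb
  | aaababaa => ababaa => aabaa => bbaa => bb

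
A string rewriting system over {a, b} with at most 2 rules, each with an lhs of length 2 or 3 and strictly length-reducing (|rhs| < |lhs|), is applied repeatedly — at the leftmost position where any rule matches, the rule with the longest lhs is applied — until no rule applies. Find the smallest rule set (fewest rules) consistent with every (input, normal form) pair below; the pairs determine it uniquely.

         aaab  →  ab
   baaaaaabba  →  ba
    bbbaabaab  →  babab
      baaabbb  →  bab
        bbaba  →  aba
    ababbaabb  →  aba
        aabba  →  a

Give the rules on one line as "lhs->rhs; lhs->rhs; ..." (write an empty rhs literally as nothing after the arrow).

aa->a; bb->

  | aaab => aab => ab
  | baaaaaabba => baaaaabba => baaaabba => baaabba => baabba => babba => baa => ba
  | bbbaabaab => baabaab => babaab => babab
  | baaabbb => baabbb => babbb => bab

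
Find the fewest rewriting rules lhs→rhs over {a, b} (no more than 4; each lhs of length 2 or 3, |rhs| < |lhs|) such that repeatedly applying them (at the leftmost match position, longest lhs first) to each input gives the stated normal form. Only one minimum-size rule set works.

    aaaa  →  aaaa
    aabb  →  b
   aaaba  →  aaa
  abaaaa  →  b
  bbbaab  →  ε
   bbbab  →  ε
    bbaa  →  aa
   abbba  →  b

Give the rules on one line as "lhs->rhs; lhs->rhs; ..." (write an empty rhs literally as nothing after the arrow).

aab->a; ab->b; ba->b; bb->

  | aaaa
  | aabb => ab => b
  | aaaba => aaa
  | abaaaa => baaaa => baaa => baa => ba => b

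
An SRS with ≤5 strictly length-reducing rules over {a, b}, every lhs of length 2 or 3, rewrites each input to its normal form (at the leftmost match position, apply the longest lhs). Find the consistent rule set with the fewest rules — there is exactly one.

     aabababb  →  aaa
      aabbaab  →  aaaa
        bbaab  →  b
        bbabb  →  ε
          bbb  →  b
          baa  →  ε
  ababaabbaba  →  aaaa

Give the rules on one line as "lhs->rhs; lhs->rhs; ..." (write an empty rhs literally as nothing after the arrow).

ab->; abb->aa; baa->; bb->b

  | aabababb => aababb => aabb => aaa
  | aabbaab => aaaaab => aaaa
  | bbaab => baab => b
  | bbabb => babb => baa => ε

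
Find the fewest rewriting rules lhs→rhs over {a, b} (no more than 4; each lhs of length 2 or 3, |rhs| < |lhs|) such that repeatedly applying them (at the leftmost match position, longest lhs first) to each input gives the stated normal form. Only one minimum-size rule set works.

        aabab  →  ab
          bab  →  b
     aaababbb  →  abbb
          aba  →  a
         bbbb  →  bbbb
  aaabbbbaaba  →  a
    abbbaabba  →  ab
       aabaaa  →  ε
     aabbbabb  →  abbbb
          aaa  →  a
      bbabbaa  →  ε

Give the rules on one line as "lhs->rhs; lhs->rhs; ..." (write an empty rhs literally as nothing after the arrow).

aa->; aab->ab; ba->; baa->aa

  | aabab => abab => ab
  | bab => b
  | aaababbb => ababbb => abbb
  | aba => a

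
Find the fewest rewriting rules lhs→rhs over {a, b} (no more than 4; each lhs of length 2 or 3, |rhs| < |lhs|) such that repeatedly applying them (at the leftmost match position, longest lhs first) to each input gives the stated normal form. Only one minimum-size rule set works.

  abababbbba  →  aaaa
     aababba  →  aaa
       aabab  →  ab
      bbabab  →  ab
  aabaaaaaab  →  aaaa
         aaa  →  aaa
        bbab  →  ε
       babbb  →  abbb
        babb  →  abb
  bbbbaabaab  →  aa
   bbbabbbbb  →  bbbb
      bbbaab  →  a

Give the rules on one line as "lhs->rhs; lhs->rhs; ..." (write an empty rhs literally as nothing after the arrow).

  | abababbbba => aababbbba => abbbba => abbaa => aaaa
  | aababba => abba => aaa
  | aabab => ab
  | bbabab => aabab => ab

aab->; ba->a; bba->aa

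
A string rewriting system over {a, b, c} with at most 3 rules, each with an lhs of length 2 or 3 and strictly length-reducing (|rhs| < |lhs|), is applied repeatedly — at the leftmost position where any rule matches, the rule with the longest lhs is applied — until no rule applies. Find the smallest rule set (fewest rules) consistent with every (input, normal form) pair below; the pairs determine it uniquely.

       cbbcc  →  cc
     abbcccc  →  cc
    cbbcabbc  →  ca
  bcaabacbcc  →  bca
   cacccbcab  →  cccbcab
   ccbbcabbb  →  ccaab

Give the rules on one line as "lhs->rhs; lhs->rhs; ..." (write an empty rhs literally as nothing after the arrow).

ac->; bb->a

  | cbbcc => cacc => cc
  | abbcccc => aacccc => accc => cc
  | cbbcabbc => cacabbc => cabbc => caac => ca
  | bcaabacbcc => bcaabbcc => bcaaacc => bcaac => bca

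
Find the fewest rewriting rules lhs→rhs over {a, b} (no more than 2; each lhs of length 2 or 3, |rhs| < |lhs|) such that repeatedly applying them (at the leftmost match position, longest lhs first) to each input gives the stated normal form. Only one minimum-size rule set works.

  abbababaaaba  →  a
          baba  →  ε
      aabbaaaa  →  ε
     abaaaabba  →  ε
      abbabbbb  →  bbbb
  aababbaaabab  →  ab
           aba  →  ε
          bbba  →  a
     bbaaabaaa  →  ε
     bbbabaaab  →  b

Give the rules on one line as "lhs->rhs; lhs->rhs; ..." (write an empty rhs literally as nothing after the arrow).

  | abbababaaaba => abababaaaba => aababaaaba => babaaaba => abaaaba => aaaaba => aaba => ba => a
  | baba => aba => aa => ε
  | aabbaaaa => bbaaaa => baaaa => aaaa => aa => ε
  | abaaaabba => aaaaabba => aaabba => abba => aba => aa => ε

aa->; ba->a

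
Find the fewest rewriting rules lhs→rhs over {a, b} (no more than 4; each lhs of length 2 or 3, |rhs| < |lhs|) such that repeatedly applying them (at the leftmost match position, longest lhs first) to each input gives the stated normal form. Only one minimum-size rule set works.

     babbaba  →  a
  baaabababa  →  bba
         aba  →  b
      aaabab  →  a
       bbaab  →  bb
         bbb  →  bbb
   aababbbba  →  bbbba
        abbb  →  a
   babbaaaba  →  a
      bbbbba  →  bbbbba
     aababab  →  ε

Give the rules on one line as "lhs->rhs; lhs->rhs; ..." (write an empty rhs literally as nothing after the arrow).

aa->b; ab->a; baa->aa; bab->

  | babbaba => baba => a
  | baaabababa => aaabababa => babababa => ababa => aaba => bba
  | aba => aa => b
  | aaabab => babab => ab => a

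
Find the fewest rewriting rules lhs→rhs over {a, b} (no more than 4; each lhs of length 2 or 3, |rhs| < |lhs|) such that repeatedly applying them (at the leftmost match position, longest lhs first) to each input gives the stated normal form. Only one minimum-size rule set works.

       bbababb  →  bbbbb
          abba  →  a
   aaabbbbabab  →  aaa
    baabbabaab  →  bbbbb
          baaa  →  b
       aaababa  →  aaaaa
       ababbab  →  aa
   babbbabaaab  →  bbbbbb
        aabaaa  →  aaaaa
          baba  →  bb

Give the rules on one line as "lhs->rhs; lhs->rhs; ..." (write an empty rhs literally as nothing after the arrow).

ab->a; abb->; ba->b

  | bbababb => bbbabb => bbbbb
  | abba => a
  | aaabbbbabab => aabbabab => aabab => aaab => aaa
  | baabbabaab => babbabaab => bbbabaab => bbbbaab => bbbbab => bbbbb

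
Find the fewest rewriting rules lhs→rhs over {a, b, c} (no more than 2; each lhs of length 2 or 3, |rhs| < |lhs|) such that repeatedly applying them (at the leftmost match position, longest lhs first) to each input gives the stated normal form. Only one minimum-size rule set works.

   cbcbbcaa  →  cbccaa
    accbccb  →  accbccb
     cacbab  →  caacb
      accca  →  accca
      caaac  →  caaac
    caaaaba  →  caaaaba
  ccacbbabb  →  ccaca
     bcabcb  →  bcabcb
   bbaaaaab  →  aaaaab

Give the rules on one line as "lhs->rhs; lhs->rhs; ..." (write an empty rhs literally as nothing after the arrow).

bb->; cba->ac

  | cbcbbcaa => cbccaa
  | accbccb
  | cacbab => caacb
  | accca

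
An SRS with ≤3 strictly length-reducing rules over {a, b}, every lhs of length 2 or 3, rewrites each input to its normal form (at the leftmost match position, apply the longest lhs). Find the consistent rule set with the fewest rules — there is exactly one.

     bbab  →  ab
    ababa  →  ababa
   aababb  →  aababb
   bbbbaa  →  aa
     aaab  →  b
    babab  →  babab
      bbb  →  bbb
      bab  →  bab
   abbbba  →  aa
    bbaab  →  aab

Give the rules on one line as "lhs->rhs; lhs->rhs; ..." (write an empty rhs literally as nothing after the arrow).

  | bbab => ab
  | ababa
  | aababb
  | bbbbaa => bbaa => aa

aaa->; bba->a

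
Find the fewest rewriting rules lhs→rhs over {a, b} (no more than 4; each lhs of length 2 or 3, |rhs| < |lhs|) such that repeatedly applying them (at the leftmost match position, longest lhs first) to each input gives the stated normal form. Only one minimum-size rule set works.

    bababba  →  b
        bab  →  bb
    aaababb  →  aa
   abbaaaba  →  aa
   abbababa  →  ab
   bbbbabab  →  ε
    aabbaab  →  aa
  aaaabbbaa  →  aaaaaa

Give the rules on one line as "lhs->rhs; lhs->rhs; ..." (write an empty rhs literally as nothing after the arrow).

aba->b; ba->b; bbb->

  | bababba => bbabba => bbbba => ba => b
  | bab => bb
  | aaababb => aabbb => aa
  | abbaaaba => abbaaba => abbaba => abbba => aa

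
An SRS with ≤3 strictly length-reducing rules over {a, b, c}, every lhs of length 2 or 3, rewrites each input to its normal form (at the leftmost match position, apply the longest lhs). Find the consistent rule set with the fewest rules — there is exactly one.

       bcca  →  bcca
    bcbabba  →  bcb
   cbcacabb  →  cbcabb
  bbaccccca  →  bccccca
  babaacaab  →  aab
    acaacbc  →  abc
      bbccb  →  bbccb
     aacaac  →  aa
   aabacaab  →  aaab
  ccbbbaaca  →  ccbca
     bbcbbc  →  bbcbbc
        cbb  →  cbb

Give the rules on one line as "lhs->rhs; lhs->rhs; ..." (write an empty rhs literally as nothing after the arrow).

  | bcca
  | bcbabba => bcbba => bcb
  | cbcacabb => cbcabb
  | bbaccccca => bccccca

ac->; ba->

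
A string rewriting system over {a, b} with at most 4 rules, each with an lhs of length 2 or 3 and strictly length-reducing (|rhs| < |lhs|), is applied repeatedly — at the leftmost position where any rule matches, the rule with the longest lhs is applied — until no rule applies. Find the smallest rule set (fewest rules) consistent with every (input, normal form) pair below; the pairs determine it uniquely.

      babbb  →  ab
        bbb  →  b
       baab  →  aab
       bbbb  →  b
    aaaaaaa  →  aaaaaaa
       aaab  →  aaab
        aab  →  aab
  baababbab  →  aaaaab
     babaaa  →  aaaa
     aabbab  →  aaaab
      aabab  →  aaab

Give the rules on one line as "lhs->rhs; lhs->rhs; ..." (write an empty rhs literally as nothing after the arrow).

  | babbb => abbb => abb => ab
  | bbb => bb => b
  | baab => aab
  | bbbb => bbb => bb => b

ba->a; bb->b; bba->aa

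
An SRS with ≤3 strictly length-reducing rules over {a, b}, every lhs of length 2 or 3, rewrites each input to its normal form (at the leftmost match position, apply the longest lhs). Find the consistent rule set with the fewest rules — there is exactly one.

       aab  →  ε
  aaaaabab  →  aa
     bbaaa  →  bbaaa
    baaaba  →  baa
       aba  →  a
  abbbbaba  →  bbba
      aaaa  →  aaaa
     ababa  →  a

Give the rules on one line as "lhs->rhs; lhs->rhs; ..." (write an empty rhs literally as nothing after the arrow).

  | aab => ε
  | aaaaabab => aaaab => aa
  | bbaaa
  | baaaba => baa

aab->; ab->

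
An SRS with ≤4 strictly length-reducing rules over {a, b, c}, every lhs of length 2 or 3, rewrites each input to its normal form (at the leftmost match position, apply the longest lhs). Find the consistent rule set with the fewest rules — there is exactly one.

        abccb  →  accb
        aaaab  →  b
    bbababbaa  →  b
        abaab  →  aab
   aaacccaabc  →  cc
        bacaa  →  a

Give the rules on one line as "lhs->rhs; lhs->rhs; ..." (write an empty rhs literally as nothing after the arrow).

  | abccb => accb
  | aaaab => bab => b
  | bbababbaa => bbabbaa => bbbaa => bba => b
  | abaab => aab

aaa->b; ba->; bc->c; ca->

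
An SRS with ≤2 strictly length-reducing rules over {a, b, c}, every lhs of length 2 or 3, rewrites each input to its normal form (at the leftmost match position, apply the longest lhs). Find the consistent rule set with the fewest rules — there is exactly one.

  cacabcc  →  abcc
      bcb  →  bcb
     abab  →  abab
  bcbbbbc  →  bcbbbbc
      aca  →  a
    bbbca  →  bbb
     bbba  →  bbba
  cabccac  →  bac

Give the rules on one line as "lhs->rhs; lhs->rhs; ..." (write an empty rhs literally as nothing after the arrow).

ca->; cac->ac

  | cacabcc => acabcc => abcc
  | bcb
  | abab
  | bcbbbbc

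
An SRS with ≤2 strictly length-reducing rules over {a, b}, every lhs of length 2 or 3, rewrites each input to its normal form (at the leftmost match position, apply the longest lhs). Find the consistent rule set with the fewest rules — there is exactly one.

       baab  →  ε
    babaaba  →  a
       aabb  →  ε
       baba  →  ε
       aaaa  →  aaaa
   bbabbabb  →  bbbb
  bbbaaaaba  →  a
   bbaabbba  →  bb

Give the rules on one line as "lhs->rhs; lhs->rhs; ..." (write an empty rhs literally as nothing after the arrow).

  | baab => ab => ε
  | babaaba => baaba => aba => a
  | aabb => ab => ε
  | baba => ba => ε

ab->; ba->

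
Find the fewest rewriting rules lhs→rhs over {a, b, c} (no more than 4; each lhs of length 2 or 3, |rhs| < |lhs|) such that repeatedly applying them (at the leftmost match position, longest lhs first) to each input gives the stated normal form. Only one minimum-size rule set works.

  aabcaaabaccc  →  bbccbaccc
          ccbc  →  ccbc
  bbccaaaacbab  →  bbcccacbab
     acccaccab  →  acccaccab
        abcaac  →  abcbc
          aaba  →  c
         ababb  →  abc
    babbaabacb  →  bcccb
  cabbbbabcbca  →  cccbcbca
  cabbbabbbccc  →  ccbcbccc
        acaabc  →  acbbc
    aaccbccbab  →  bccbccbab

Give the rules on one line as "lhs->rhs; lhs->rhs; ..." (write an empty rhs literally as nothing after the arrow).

aa->b; aaa->c; abb->c; bba->c

  | aabcaaabaccc => bbcaaabaccc => bbccbaccc
  | ccbc
  | bbccaaaacbab => bbcccacbab
  | acccaccab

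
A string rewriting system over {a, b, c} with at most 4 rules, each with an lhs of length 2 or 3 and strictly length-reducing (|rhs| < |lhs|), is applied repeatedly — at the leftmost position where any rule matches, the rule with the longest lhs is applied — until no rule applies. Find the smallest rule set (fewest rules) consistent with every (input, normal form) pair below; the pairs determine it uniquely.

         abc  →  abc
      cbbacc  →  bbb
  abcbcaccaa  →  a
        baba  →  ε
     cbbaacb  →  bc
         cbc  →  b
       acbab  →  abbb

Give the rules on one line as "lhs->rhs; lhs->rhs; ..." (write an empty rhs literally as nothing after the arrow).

  | abc
  | cbbacc => cbacc => bbcc => bbb
  | abcbcaccaa => abccaccaa => abbaccaa => abccaa => abbaa => aba => a
  | baba => ba => ε

ba->; cb->c; cba->bb; cc->b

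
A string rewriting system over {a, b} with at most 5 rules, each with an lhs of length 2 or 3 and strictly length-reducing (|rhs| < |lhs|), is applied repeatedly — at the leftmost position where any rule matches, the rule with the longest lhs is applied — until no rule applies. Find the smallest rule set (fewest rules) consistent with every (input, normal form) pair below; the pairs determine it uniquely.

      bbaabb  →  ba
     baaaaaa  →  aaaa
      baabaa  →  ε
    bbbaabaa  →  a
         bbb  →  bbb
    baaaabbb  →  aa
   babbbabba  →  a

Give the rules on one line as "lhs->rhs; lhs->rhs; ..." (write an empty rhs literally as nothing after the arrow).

  | bbaabb => abb => ba
  | baaaaaa => aaaa
  | baabaa => baa => ε
  | bbbaabaa => babaa => baaa => a

ab->a; abb->ba; baa->; bba->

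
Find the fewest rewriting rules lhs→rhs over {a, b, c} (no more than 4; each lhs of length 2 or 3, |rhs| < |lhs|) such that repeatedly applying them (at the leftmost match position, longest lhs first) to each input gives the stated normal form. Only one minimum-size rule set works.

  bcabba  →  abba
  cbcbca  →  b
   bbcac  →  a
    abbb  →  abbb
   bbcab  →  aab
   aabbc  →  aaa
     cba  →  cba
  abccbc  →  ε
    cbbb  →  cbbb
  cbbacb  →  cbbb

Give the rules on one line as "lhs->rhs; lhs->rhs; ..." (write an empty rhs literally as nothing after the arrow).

ac->; bbc->a; bc->; ca->b

  | bcabba => abba
  | cbcbca => cbca => ca => b
  | bbcac => aac => a
  | abbb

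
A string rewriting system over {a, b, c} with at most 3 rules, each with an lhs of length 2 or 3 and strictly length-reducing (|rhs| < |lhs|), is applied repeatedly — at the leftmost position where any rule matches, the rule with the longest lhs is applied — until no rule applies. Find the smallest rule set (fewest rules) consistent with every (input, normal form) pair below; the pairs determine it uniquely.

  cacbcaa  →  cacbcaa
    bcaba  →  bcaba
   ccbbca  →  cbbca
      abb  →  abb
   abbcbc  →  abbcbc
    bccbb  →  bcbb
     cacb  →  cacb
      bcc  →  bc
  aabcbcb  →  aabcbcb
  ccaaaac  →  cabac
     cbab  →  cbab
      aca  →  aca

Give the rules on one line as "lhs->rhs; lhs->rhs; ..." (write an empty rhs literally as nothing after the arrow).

  | cacbcaa
  | bcaba
  | ccbbca => cbbca
  | abb

aaa->ab; cc->c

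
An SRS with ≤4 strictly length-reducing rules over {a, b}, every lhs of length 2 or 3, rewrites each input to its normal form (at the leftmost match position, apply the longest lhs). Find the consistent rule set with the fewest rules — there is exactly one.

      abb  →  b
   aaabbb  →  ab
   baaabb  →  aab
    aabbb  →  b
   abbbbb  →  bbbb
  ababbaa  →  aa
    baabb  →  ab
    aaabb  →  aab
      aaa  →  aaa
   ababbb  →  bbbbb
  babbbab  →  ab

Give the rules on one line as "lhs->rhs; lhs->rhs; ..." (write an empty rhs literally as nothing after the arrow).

aba->bb; abb->b; ba->a

  | abb => b
  | aaabbb => aabb => ab
  | baaabb => aaabb => aab
  | aabbb => abb => b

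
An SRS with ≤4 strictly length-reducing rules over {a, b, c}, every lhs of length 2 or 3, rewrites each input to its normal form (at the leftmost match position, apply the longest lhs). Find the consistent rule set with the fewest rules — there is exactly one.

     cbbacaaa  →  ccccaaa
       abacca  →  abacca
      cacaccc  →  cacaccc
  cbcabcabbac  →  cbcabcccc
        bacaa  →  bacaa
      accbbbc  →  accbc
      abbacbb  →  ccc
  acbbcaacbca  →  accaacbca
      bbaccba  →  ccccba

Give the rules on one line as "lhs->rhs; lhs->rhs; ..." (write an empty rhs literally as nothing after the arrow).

  | cbbacaaa => ccccaaa
  | abacca
  | cacaccc
  | cbcabcabbac => cbcabcbbac => cbcabcccc

abb->bb; bb->; bba->cc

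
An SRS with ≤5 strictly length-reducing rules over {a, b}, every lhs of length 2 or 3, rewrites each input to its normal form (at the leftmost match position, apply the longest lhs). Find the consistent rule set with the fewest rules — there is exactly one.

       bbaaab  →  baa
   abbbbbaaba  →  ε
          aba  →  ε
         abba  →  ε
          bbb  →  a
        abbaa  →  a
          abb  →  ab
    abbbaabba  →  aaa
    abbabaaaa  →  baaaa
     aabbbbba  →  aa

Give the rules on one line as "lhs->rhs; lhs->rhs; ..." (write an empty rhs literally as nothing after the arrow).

aab->a; aba->; bb->b; bbb->a

  | bbaaab => baaab => baa
  | abbbbbaaba => aabbaaba => abaaba => aba => ε
  | aba => ε
  | abba => aba => ε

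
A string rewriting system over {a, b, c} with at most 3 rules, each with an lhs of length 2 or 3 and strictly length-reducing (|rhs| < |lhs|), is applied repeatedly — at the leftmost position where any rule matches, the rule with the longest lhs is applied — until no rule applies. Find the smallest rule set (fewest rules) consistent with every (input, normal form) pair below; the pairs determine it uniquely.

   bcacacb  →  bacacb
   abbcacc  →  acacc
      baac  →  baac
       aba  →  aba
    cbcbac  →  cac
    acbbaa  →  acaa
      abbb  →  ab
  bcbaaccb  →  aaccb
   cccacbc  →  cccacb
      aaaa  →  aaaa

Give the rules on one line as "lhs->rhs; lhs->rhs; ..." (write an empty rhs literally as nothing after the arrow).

  | bcacacb => bacacb
  | abbcacc => acacc
  | baac
  | aba

bb->; bc->b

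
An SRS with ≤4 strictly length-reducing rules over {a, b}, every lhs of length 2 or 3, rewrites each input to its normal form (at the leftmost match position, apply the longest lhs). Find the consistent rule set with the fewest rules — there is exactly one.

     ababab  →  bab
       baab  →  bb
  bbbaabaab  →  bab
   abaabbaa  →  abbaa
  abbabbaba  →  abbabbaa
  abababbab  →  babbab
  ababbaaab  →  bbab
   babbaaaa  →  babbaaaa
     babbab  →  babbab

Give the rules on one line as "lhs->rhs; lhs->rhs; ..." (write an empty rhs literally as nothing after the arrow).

aab->b; aba->aa; bbb->ba

  | ababab => aabab => bab
  | baab => bb
  | bbbaabaab => baaabaab => babaab => baaab => bab
  | abaabbaa => aaabbaa => abbaa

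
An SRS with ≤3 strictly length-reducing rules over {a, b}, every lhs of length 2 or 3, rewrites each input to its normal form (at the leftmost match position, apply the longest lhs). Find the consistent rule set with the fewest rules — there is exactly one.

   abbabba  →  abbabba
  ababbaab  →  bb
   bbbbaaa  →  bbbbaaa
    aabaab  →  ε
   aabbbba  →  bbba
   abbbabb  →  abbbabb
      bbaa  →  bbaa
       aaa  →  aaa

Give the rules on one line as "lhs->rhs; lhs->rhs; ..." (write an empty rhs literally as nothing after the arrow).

  | abbabba
  | ababbaab => bbaab => bb
  | bbbbaaa
  | aabaab => aab => ε

aab->; aba->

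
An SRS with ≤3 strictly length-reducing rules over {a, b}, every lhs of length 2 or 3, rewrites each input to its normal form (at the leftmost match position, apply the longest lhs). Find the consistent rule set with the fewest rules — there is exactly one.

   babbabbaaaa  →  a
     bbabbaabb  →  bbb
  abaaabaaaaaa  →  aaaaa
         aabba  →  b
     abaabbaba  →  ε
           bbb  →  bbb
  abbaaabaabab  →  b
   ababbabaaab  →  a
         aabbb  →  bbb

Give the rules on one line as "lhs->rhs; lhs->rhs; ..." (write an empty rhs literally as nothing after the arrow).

aab->b; ab->a; ba->

  | babbabbaaaa => bbabbaaaa => bbbaaaa => bbaaa => baa => a
  | bbabbaabb => bbbaabb => bbabb => bbb
  | abaaabaaaaaa => aaaabaaaaaa => aabaaaaaa => baaaaaa => aaaaa
  | aabba => bba => b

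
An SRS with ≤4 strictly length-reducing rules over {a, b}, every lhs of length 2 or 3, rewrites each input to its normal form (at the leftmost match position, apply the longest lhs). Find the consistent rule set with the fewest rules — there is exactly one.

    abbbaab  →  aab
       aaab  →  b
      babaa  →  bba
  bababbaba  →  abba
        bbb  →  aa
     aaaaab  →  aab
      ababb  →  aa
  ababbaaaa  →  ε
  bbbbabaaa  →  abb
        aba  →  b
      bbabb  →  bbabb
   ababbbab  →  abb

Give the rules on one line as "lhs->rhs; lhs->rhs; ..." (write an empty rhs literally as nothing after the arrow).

  | abbbaab => aaaaab => aab
  | aaab => b
  | babaa => bba
  | bababbaba => bbbbaba => aababa => abba

aaa->; aba->b; bbb->aa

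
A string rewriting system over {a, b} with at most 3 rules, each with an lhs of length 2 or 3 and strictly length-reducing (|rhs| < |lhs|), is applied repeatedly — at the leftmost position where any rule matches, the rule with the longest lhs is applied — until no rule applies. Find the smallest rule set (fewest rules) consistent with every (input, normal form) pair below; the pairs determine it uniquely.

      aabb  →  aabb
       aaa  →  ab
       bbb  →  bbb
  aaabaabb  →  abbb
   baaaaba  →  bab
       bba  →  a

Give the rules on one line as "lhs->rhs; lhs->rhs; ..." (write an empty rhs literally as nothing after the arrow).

aaa->ab; aba->aa; bba->a

  | aabb
  | aaa => ab
  | bbb
  | aaabaabb => abbaabb => aaabb => abbb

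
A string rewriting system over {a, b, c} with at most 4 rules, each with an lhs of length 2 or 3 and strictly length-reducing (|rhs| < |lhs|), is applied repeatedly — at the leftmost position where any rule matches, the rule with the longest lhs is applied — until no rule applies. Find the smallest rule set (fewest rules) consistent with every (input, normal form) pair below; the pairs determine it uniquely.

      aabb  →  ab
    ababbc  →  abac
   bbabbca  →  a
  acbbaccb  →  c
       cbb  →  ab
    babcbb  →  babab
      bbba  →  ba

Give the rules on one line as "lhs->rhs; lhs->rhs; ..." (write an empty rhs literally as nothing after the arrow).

aa->c; bb->; ca->; cb->a

  | aabb => cbb => ab
  | ababbc => abac
  | bbabbca => abbca => aca => a
  | acbbaccb => aabaccb => cbaccb => aaccb => cccb => cca => c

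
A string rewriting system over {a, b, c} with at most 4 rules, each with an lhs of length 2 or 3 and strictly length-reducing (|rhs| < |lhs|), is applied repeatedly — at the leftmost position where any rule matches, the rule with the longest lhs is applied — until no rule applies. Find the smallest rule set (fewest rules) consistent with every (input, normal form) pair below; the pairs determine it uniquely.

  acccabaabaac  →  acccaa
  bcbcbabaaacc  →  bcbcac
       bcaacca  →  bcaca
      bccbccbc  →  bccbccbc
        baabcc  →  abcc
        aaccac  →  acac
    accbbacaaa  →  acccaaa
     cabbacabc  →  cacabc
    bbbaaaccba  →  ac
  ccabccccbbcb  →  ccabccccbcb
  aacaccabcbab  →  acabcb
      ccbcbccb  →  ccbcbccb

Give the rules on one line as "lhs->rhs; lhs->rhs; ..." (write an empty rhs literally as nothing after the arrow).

  | acccabaabaac => acccaabaac => acccaaac => acccaa
  | bcbcbabaaacc => bcbcbaaacc => bcbcaacc => bcbcac
  | bcaacca => bcaca
  | bccbccbc

aac->a; ba->; bb->b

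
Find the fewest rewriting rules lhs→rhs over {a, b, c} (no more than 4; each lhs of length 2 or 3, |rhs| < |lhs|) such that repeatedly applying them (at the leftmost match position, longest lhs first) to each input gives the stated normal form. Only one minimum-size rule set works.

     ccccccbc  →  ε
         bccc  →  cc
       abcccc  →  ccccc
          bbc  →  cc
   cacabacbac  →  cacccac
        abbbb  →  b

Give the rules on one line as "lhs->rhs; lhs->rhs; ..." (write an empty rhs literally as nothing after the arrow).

  | ccccccbc => cccccbc => ccccbc => cccbc => ccbc => cbc => bc => ε
  | bccc => cc
  | abcccc => ccccc
  | bbc => cc

ab->c; bb->c; bc->; cb->b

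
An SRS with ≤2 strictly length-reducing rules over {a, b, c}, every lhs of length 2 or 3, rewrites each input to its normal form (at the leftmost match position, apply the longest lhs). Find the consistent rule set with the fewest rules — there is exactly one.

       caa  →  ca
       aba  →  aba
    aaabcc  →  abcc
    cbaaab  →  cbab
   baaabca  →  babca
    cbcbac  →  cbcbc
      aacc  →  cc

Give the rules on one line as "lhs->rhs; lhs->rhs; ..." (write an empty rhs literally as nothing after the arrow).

aa->a; ac->c

  | caa => ca
  | aba
  | aaabcc => aabcc => abcc
  | cbaaab => cbaab => cbab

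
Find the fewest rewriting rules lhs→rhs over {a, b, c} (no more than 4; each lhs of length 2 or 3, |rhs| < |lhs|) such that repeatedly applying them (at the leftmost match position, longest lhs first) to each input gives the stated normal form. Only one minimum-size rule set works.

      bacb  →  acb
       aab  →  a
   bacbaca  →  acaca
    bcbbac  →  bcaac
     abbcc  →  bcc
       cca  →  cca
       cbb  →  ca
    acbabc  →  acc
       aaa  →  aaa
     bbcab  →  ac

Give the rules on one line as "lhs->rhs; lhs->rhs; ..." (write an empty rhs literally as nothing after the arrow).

ab->; ba->a; bb->a

  | bacb => acb
  | aab => a
  | bacbaca => acbaca => acaca
  | bcbbac => bcaac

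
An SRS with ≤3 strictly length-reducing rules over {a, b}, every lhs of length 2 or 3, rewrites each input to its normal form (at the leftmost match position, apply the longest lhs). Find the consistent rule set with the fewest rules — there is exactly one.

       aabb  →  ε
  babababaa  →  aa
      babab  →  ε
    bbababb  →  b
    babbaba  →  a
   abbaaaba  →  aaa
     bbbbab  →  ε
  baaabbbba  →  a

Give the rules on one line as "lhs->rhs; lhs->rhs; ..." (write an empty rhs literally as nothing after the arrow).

  | aabb => ab => ε
  | babababaa => abababaa => ababaa => abaa => aa
  | babab => abab => ab => ε
  | bbababb => bababb => ababb => abb => b

ab->; ba->a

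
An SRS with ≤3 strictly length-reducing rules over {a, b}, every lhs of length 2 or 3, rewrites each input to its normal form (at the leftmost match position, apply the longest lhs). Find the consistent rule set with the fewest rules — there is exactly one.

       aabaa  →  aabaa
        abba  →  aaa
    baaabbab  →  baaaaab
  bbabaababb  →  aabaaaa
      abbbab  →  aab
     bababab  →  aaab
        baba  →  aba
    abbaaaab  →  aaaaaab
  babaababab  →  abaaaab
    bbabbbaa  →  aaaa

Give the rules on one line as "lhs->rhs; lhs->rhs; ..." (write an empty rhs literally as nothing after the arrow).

  | aabaa
  | abba => aaa
  | baaabbab => baaaaab
  | bbabaababb => aabaababb => aabaaabb => aabaaaa

bab->ab; bb->a; bbb->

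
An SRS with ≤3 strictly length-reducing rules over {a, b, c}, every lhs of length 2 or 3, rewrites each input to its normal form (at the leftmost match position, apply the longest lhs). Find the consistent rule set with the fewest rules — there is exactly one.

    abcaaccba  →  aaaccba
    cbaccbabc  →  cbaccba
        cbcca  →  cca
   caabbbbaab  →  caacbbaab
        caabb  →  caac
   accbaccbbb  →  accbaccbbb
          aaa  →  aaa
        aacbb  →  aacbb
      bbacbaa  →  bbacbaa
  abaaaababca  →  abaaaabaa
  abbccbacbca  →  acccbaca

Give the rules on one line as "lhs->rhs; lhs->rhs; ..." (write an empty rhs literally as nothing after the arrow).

  | abcaaccba => aaaccba
  | cbaccbabc => cbaccba
  | cbcca => cca
  | caabbbbaab => caacbbaab

abb->ac; bc->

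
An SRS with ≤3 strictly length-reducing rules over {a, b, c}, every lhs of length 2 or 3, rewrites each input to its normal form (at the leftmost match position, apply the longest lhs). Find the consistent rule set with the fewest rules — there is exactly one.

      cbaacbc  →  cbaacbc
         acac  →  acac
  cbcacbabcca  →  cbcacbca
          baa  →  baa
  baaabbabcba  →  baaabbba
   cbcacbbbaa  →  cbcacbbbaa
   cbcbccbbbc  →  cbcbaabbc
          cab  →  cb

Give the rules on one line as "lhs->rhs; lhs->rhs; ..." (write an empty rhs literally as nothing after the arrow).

  | cbaacbc
  | acac
  | cbcacbabcca => cbcacbca
  | baa

abc->; cab->cb; ccb->aa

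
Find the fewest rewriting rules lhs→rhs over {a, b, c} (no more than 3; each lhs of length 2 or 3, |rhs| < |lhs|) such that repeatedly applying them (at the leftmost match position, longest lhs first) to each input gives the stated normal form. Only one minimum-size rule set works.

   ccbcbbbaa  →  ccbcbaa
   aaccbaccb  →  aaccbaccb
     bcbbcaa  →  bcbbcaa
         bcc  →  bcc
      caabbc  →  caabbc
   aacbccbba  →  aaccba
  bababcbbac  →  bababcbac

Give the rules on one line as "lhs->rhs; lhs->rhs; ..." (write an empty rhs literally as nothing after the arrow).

  | ccbcbbbaa => ccbcbbaa => ccbcbaa
  | aaccbaccb
  | bcbbcaa
  | bcc

acb->a; bba->ba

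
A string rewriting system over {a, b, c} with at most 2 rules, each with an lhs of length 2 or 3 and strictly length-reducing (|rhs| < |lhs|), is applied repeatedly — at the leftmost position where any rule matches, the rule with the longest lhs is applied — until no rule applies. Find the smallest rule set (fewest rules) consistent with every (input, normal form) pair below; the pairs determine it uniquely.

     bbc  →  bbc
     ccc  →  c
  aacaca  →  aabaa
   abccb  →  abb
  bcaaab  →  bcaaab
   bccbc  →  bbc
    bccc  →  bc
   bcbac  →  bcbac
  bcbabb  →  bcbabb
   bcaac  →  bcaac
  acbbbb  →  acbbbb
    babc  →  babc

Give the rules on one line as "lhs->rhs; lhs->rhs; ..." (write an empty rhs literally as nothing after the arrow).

  | bbc
  | ccc => c
  | aacaca => aabaa
  | abccb => abb

cac->ba; cc->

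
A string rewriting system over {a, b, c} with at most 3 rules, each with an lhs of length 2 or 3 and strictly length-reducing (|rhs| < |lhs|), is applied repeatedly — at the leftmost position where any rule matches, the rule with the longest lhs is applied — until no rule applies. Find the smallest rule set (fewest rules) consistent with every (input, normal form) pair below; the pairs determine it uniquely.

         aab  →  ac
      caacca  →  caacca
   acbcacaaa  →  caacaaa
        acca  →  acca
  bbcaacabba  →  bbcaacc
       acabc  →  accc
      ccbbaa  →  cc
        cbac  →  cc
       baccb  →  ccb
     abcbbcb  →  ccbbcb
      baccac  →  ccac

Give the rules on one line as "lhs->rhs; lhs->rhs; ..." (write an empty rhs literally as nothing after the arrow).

ab->c; ba->; cbc->ba

  | aab => ac
  | caacca
  | acbcacaaa => abaacaaa => caacaaa
  | acca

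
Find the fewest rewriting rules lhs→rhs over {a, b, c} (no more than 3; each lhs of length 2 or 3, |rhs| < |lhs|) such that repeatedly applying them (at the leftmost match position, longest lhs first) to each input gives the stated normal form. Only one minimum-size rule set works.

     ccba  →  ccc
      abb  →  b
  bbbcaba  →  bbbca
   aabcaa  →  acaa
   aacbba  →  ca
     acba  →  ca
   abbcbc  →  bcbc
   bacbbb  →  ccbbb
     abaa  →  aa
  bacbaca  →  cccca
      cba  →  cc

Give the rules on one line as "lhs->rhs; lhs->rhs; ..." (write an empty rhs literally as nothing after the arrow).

ab->; acb->c; ba->c

  | ccba => ccc
  | abb => b
  | bbbcaba => bbbca
  | aabcaa => acaa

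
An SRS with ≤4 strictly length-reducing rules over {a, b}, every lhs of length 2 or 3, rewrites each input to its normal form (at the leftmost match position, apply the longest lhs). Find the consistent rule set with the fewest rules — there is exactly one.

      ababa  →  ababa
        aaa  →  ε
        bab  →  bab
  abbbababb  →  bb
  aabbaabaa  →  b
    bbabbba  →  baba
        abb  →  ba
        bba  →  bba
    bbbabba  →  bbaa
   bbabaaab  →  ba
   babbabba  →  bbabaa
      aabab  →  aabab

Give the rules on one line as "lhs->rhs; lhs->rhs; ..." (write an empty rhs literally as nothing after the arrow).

  | ababa
  | aaa => ε
  | bab
  | abbbababb => babababb => bababba => babbaa => bbaaa => bb

aaa->; abb->ba; bbb->b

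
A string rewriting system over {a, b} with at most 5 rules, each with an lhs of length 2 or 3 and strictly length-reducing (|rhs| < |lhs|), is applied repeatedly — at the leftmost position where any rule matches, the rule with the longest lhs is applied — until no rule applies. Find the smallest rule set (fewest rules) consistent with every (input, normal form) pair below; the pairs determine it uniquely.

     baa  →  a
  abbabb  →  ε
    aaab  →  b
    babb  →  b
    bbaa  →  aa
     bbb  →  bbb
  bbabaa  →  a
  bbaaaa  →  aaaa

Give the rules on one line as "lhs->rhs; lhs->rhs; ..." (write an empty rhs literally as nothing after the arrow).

  | baa => a
  | abbabb => abb => ε
  | aaab => aab => ab => b
  | babb => b

ab->b; abb->; baa->a; bba->a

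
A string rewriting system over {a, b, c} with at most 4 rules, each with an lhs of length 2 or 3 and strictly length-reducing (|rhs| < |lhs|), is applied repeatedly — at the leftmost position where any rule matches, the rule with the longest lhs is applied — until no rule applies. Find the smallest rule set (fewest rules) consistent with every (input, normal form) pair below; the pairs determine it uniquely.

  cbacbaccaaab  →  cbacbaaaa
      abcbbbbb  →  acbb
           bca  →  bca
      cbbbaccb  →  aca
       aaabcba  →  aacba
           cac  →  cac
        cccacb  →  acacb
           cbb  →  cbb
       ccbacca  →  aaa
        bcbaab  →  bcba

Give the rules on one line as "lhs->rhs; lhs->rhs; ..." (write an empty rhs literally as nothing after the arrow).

  | cbacbaccaaab => cbacbaaaaab => cbacbaaaa
  | abcbbbbb => cbbbbb => cccbb => acbb
  | bca
  | cbbbaccb => cccaccb => acaccb => acaab => aca

ab->; bbb->cc; cc->a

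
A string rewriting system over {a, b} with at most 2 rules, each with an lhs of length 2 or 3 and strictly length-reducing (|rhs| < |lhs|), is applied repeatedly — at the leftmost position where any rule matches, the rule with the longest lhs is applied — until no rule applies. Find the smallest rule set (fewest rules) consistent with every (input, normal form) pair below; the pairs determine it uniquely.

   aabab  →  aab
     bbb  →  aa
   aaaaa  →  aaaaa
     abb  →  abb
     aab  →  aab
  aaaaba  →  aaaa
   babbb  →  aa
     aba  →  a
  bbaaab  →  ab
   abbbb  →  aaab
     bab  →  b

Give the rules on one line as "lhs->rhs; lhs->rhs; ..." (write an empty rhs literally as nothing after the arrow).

ba->; bbb->aa

  | aabab => aab
  | bbb => aa
  | aaaaa
  | abb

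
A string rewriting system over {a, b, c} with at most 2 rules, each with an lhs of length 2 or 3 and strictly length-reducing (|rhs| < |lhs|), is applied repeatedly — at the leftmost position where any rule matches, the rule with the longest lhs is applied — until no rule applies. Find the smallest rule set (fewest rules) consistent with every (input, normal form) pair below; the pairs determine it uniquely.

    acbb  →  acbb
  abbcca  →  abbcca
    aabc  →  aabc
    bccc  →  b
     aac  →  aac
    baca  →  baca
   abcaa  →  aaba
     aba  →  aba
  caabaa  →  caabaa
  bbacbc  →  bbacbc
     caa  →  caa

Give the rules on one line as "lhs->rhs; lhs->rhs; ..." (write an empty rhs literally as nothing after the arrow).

  | acbb
  | abbcca
  | aabc
  | bccc => b

bca->ab; ccc->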